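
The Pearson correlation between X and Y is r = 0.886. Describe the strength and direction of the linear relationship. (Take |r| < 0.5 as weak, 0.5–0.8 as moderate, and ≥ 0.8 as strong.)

r = 0.886 > 0 so the relationship is positive.
|r| = 0.886, which falls in the strong range.

strong positive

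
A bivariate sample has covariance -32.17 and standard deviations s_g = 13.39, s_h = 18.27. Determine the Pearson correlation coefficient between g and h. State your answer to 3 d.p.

-0.132

r = Cov(g,h) / (s_g · s_h) = -32.17 / (13.39 × 18.27)
  = -32.17 / 244.6353 ≈ -0.132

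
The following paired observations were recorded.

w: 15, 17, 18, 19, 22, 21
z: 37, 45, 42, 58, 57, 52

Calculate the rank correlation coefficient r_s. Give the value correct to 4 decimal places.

Rank w: 1, 2, 3, 4, 6, 5
Rank z: 1, 3, 2, 6, 5, 4
d = rank(w) − rank(z): 0, -1, 1, -2, 1, 1; Σd² = 8
ρ = 1 − 6Σd² / [n(n²−1)] = 1 − 6×8 / (6×35) = 1 − 48/210 ≈ 0.7714

0.7714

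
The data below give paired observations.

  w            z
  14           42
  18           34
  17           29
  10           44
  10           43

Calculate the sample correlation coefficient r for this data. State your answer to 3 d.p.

-0.873

n = 5, Σw = 69, Σz = 192, Σw² = 1009, Σz² = 7546, Σwz = 2563
nΣwz − ΣwΣz = 12815 − 13248 = -433
nΣw² − (Σw)² = 5045 − 4761 = 284; nΣz² − (Σz)² = 37730 − 36864 = 866
r = -433 / √(284 × 866) = -433 / 495.9274 ≈ -0.873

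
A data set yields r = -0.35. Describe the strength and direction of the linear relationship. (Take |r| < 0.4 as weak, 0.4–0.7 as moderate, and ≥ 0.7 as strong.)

weak negative

r = -0.35 < 0 so the relationship is negative.
|r| = 0.35, which falls in the weak range.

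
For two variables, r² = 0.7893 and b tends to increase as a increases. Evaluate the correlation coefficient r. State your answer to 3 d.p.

|r| = √0.7893 = 0.888
The association is positive, so r = 0.888.

0.888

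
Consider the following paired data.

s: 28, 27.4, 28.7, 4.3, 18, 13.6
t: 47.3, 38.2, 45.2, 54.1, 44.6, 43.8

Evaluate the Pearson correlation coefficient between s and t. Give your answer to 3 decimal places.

n = 6, Σs = 120, Σt = 273.2, Σs² = 2885.9, Σt² = 12573.98, Σst = 5299.43
nΣst − ΣsΣt = 31796.58 − 32784 = -987.42
nΣs² − (Σs)² = 17315.4 − 14400 = 2915.4; nΣt² − (Σt)² = 75443.88 − 74638.24 = 805.64
r = -987.42 / √(2915.4 × 805.64) = -987.42 / 1532.5674 ≈ -0.644

-0.644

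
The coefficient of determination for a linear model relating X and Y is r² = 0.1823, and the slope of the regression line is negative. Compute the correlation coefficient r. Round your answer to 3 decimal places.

-0.427

|r| = √0.1823 = 0.427
The association is negative, so r = −0.427.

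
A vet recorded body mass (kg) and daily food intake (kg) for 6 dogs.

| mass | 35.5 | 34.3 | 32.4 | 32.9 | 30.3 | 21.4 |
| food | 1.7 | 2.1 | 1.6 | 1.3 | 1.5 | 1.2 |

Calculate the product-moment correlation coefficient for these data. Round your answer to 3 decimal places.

n = 6, Σx = 186.8, Σy = 9.4, Σx² = 5944.96, Σy² = 15.24, Σxy = 298.12
nΣxy − ΣxΣy = 1788.72 − 1755.92 = 32.8
nΣx² − (Σx)² = 35669.76 − 34894.24 = 775.52; nΣy² − (Σy)² = 91.44 − 88.36 = 3.08
r = 32.8 / √(775.52 × 3.08) = 32.8 / 48.8733 ≈ 0.671

0.671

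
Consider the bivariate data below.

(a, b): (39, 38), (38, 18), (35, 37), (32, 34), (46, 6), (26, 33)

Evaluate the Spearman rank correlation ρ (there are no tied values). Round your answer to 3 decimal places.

-0.200

Rank a: 5, 4, 3, 2, 6, 1
Rank b: 6, 2, 5, 4, 1, 3
d = rank(a) − rank(b): -1, 2, -2, -2, 5, -2; Σd² = 42
ρ = 1 − 6Σd² / [n(n²−1)] = 1 − 6×42 / (6×35) = 1 − 252/210 ≈ -0.200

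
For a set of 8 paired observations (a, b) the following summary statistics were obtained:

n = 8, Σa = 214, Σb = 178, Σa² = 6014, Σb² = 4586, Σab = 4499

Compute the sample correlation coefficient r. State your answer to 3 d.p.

-0.617

r = (nΣab − ΣaΣb) / √[(nΣa² − (Σa)²)(nΣb² − (Σb)²)]
Numerator: 8×4499 − 214×178 = -2100
Denominator: √[(48112 − 45796)(36688 − 31684)] = √[2316 × 5004] = 3404.3008
r = -2100 / 3404.3008 ≈ -0.617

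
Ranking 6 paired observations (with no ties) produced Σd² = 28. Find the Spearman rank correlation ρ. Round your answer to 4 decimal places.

0.2000

ρ = 1 − 6Σd² / [n(n²−1)] = 1 − 6×28 / (6×35)
  = 1 − 168/210 = 1 − 0.80000 ≈ 0.2000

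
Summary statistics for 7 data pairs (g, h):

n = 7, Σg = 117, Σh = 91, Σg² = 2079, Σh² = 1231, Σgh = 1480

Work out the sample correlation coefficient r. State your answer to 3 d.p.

-0.533

r = (nΣgh − ΣgΣh) / √[(nΣg² − (Σg)²)(nΣh² − (Σh)²)]
Numerator: 7×1480 − 117×91 = -287
Denominator: √[(14553 − 13689)(8617 − 8281)] = √[864 × 336] = 538.7987
r = -287 / 538.7987 ≈ -0.533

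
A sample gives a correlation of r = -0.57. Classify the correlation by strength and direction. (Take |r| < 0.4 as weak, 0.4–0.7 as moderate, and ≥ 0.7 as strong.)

r = -0.57 < 0 so the relationship is negative.
|r| = 0.57, which falls in the moderate range.

moderate negative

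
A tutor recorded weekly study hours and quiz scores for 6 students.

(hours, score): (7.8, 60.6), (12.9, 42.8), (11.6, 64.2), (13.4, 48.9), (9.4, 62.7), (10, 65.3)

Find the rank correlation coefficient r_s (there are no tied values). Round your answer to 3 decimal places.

-0.429

Rank hours: 1, 5, 4, 6, 2, 3
Rank score: 3, 1, 5, 2, 4, 6
d = rank(hours) − rank(score): -2, 4, -1, 4, -2, -3; Σd² = 50
ρ = 1 − 6Σd² / [n(n²−1)] = 1 − 6×50 / (6×35) = 1 − 300/210 ≈ -0.429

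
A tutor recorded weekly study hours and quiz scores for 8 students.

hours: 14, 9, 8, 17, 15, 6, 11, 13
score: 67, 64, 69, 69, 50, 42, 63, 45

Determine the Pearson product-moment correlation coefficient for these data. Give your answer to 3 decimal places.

0.227

n = 8, Σx = 93, Σy = 469, Σx² = 1181, Σy² = 28365, Σxy = 5519
nΣxy − ΣxΣy = 44152 − 43617 = 535
nΣx² − (Σx)² = 9448 − 8649 = 799; nΣy² − (Σy)² = 226920 − 219961 = 6959
r = 535 / √(799 × 6959) = 535 / 2358.0163 ≈ 0.227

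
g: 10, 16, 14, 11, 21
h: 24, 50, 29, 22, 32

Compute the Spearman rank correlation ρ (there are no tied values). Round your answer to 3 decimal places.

0.800

Rank g: 1, 4, 3, 2, 5
Rank h: 2, 5, 3, 1, 4
d = rank(g) − rank(h): -1, -1, 0, 1, 1; Σd² = 4
ρ = 1 − 6Σd² / [n(n²−1)] = 1 − 6×4 / (5×24) = 1 − 24/120 ≈ 0.800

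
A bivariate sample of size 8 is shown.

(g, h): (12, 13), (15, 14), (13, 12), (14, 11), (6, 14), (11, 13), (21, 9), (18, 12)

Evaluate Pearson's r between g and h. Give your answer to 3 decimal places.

-0.747

n = 8, Σg = 110, Σh = 98, Σg² = 1656, Σh² = 1220, Σgh = 1308
nΣgh − ΣgΣh = 10464 − 10780 = -316
nΣg² − (Σg)² = 13248 − 12100 = 1148; nΣh² − (Σh)² = 9760 − 9604 = 156
r = -316 / √(1148 × 156) = -316 / 423.1879 ≈ -0.747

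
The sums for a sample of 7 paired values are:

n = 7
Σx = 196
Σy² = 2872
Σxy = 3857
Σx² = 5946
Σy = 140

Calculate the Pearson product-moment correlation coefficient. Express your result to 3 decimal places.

-0.347

r = (nΣxy − ΣxΣy) / √[(nΣx² − (Σx)²)(nΣy² − (Σy)²)]
Numerator: 7×3857 − 196×140 = -441
Denominator: √[(41622 − 38416)(20104 − 19600)] = √[3206 × 504] = 1271.1507
r = -441 / 1271.1507 ≈ -0.347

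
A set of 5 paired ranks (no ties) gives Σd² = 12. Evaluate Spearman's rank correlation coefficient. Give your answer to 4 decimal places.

ρ = 1 − 6Σd² / [n(n²−1)] = 1 − 6×12 / (5×24)
  = 1 − 72/120 = 1 − 0.60000 ≈ 0.4000

0.4000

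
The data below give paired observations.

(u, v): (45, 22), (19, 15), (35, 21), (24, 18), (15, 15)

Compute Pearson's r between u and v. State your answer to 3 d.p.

0.967

n = 5, Σu = 138, Σv = 91, Σu² = 4412, Σv² = 1699, Σuv = 2667
nΣuv − ΣuΣv = 13335 − 12558 = 777
nΣu² − (Σu)² = 22060 − 19044 = 3016; nΣv² − (Σv)² = 8495 − 8281 = 214
r = 777 / √(3016 × 214) = 777 / 803.3828 ≈ 0.967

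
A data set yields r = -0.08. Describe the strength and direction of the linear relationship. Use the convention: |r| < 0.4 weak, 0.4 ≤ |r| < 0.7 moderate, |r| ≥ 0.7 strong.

weak negative

r = -0.08 < 0 so the relationship is negative.
|r| = 0.08, which falls in the weak range.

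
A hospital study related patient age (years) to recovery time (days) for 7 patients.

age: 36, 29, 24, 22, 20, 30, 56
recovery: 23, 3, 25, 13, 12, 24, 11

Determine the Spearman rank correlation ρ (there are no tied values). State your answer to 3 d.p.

Rank age: 6, 4, 3, 2, 1, 5, 7
Rank recovery: 5, 1, 7, 4, 3, 6, 2
d = rank(age) − rank(recovery): 1, 3, -4, -2, -2, -1, 5; Σd² = 60
ρ = 1 − 6Σd² / [n(n²−1)] = 1 − 6×60 / (7×48) = 1 − 360/336 ≈ -0.071

-0.071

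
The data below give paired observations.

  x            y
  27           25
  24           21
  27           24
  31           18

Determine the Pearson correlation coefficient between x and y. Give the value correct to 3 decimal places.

n = 4, Σx = 109, Σy = 88, Σx² = 2995, Σy² = 1966, Σxy = 2385
nΣxy − ΣxΣy = 9540 − 9592 = -52
nΣx² − (Σx)² = 11980 − 11881 = 99; nΣy² − (Σy)² = 7864 − 7744 = 120
r = -52 / √(99 × 120) = -52 / 108.9954 ≈ -0.477

-0.477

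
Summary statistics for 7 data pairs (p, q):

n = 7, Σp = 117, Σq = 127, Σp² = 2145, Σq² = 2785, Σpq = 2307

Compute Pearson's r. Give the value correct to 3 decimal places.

r = (nΣpq − ΣpΣq) / √[(nΣp² − (Σp)²)(nΣq² − (Σq)²)]
Numerator: 7×2307 − 117×127 = 1290
Denominator: √[(15015 − 13689)(19495 − 16129)] = √[1326 × 3366] = 2112.6561
r = 1290 / 2112.6561 ≈ 0.611

0.611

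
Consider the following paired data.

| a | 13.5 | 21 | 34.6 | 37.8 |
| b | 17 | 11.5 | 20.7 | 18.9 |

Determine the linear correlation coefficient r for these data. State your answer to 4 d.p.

0.5979

n = 4, Σa = 106.9, Σb = 68.1, Σa² = 3249.25, Σb² = 1206.95, Σab = 1901.64
nΣab − ΣaΣb = 7606.56 − 7279.89 = 326.67
nΣa² − (Σa)² = 12997 − 11427.61 = 1569.39; nΣb² − (Σb)² = 4827.8 − 4637.61 = 190.19
r = 326.67 / √(1569.39 × 190.19) = 326.67 / 546.3353 ≈ 0.5979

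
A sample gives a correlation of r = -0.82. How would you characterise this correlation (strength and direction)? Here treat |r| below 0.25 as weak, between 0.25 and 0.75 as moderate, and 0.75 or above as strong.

strong negative

r = -0.82 < 0 so the relationship is negative.
|r| = 0.82, which falls in the strong range.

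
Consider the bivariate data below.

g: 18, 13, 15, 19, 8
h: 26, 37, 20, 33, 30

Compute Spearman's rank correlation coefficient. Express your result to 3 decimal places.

Rank g: 4, 2, 3, 5, 1
Rank h: 2, 5, 1, 4, 3
d = rank(g) − rank(h): 2, -3, 2, 1, -2; Σd² = 22
ρ = 1 − 6Σd² / [n(n²−1)] = 1 − 6×22 / (5×24) = 1 − 132/120 ≈ -0.100

-0.100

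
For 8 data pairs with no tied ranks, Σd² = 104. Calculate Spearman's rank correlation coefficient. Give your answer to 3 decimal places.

ρ = 1 − 6Σd² / [n(n²−1)] = 1 − 6×104 / (8×63)
  = 1 − 624/504 = 1 − 1.2381 ≈ -0.238

-0.238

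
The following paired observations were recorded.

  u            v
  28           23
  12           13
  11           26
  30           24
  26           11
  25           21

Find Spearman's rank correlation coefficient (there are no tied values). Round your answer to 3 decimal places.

-0.029

Rank u: 5, 2, 1, 6, 4, 3
Rank v: 4, 2, 6, 5, 1, 3
d = rank(u) − rank(v): 1, 0, -5, 1, 3, 0; Σd² = 36
ρ = 1 − 6Σd² / [n(n²−1)] = 1 − 6×36 / (6×35) = 1 − 216/210 ≈ -0.029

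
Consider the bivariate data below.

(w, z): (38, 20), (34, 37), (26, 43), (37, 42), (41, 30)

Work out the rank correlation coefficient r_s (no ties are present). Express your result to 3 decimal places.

Rank w: 4, 2, 1, 3, 5
Rank z: 1, 3, 5, 4, 2
d = rank(w) − rank(z): 3, -1, -4, -1, 3; Σd² = 36
ρ = 1 − 6Σd² / [n(n²−1)] = 1 − 6×36 / (5×24) = 1 − 216/120 ≈ -0.800

-0.800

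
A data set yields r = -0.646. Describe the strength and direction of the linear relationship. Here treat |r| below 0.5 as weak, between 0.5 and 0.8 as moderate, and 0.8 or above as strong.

r = -0.646 < 0 so the relationship is negative.
|r| = 0.646, which falls in the moderate range.

moderate negative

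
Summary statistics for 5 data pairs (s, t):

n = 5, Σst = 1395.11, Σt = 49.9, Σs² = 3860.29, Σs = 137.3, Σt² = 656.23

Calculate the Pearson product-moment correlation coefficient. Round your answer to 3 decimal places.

r = (nΣst − ΣsΣt) / √[(nΣs² − (Σs)²)(nΣt² − (Σt)²)]
Numerator: 5×1395.11 − 137.3×49.9 = 124.28
Denominator: √[(19301.45 − 18851.29)(3281.15 − 2490.01)] = √[450.16 × 791.14] = 596.7743
r = 124.28 / 596.7743 ≈ 0.208

0.208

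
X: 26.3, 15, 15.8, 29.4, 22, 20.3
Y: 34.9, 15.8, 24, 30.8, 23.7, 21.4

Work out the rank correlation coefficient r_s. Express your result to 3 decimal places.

Rank X: 5, 1, 2, 6, 4, 3
Rank Y: 6, 1, 4, 5, 3, 2
d = rank(X) − rank(Y): -1, 0, -2, 1, 1, 1; Σd² = 8
ρ = 1 − 6Σd² / [n(n²−1)] = 1 − 6×8 / (6×35) = 1 − 48/210 ≈ 0.771

0.771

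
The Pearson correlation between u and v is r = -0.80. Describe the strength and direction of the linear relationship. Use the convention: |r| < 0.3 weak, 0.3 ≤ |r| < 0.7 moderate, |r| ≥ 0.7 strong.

strong negative

r = -0.80 < 0 so the relationship is negative.
|r| = 0.80, which falls in the strong range.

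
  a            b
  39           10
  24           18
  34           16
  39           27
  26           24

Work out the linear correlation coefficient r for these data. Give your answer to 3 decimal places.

n = 5, Σa = 162, Σb = 95, Σa² = 5450, Σb² = 1985, Σab = 3043
nΣab − ΣaΣb = 15215 − 15390 = -175
nΣa² − (Σa)² = 27250 − 26244 = 1006; nΣb² − (Σb)² = 9925 − 9025 = 900
r = -175 / √(1006 × 900) = -175 / 951.5251 ≈ -0.184

-0.184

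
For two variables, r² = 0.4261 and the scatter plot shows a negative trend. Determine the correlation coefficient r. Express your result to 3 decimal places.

-0.653

|r| = √0.4261 = 0.653
The association is negative, so r = −0.653.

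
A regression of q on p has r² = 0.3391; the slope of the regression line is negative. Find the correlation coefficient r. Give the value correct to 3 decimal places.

-0.582

|r| = √0.3391 = 0.582
The association is negative, so r = −0.582.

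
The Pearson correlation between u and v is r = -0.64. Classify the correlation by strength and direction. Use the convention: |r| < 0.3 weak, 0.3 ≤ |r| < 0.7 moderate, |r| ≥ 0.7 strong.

moderate negative

r = -0.64 < 0 so the relationship is negative.
|r| = 0.64, which falls in the moderate range.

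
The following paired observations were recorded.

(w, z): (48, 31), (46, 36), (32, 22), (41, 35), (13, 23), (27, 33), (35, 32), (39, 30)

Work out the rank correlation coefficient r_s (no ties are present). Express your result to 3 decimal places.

0.476

Rank w: 8, 7, 3, 6, 1, 2, 4, 5
Rank z: 4, 8, 1, 7, 2, 6, 5, 3
d = rank(w) − rank(z): 4, -1, 2, -1, -1, -4, -1, 2; Σd² = 44
ρ = 1 − 6Σd² / [n(n²−1)] = 1 − 6×44 / (8×63) = 1 − 264/504 ≈ 0.476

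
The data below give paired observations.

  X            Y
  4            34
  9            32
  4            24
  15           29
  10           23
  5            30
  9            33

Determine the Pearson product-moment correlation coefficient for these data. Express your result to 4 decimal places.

n = 7, ΣX = 56, ΣY = 205, ΣX² = 544, ΣY² = 6115, ΣXY = 1632
nΣXY − ΣXΣY = 11424 − 11480 = -56
nΣX² − (ΣX)² = 3808 − 3136 = 672; nΣY² − (ΣY)² = 42805 − 42025 = 780
r = -56 / √(672 × 780) = -56 / 723.9890 ≈ -0.0773

-0.0773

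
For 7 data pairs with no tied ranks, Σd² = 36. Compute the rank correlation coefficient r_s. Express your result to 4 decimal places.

0.3571

ρ = 1 − 6Σd² / [n(n²−1)] = 1 − 6×36 / (7×48)
  = 1 − 216/336 = 1 − 0.64286 ≈ 0.3571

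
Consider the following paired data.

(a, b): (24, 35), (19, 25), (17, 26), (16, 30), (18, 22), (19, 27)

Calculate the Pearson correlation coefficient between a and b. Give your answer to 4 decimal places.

n = 6, Σa = 113, Σb = 165, Σa² = 2167, Σb² = 4639, Σab = 3146
nΣab − ΣaΣb = 18876 − 18645 = 231
nΣa² − (Σa)² = 13002 − 12769 = 233; nΣb² − (Σb)² = 27834 − 27225 = 609
r = 231 / √(233 × 609) = 231 / 376.6922 ≈ 0.6132

0.6132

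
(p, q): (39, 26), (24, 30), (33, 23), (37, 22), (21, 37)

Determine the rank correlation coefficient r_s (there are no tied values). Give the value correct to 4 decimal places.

-0.7000

Rank p: 5, 2, 3, 4, 1
Rank q: 3, 4, 2, 1, 5
d = rank(p) − rank(q): 2, -2, 1, 3, -4; Σd² = 34
ρ = 1 − 6Σd² / [n(n²−1)] = 1 − 6×34 / (5×24) = 1 − 204/120 ≈ -0.7000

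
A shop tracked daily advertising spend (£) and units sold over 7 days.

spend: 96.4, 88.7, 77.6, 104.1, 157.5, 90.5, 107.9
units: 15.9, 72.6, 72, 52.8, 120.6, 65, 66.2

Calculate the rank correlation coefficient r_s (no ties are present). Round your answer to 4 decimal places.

Rank spend: 4, 2, 1, 5, 7, 3, 6
Rank units: 1, 6, 5, 2, 7, 3, 4
d = rank(spend) − rank(units): 3, -4, -4, 3, 0, 0, 2; Σd² = 54
ρ = 1 − 6Σd² / [n(n²−1)] = 1 − 6×54 / (7×48) = 1 − 324/336 ≈ 0.0357

0.0357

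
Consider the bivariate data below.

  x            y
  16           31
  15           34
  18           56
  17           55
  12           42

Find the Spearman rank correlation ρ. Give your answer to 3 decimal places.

Rank x: 3, 2, 5, 4, 1
Rank y: 1, 2, 5, 4, 3
d = rank(x) − rank(y): 2, 0, 0, 0, -2; Σd² = 8
ρ = 1 − 6Σd² / [n(n²−1)] = 1 − 6×8 / (5×24) = 1 − 48/120 ≈ 0.600

0.600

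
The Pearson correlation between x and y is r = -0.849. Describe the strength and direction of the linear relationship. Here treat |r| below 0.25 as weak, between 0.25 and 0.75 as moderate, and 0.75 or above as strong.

r = -0.849 < 0 so the relationship is negative.
|r| = 0.849, which falls in the strong range.

strong negative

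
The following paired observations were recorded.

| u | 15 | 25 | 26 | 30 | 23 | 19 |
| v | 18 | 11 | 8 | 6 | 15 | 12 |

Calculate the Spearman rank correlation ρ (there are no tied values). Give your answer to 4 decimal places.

-0.9429

Rank u: 1, 4, 5, 6, 3, 2
Rank v: 6, 3, 2, 1, 5, 4
d = rank(u) − rank(v): -5, 1, 3, 5, -2, -2; Σd² = 68
ρ = 1 − 6Σd² / [n(n²−1)] = 1 − 6×68 / (6×35) = 1 − 408/210 ≈ -0.9429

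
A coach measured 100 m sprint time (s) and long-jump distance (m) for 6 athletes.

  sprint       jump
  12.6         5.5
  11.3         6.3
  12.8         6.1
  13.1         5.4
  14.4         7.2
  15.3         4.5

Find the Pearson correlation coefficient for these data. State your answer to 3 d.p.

n = 6, Σx = 79.5, Σy = 35, Σx² = 1063.35, Σy² = 208.4, Σxy = 461.84
nΣxy − ΣxΣy = 2771.04 − 2782.5 = -11.46
nΣx² − (Σx)² = 6380.1 − 6320.25 = 59.85; nΣy² − (Σy)² = 1250.4 − 1225 = 25.4
r = -11.46 / √(59.85 × 25.4) = -11.46 / 38.9896 ≈ -0.294

-0.294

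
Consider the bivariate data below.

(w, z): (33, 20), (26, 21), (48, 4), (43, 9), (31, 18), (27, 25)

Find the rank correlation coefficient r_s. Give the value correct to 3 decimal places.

Rank w: 4, 1, 6, 5, 3, 2
Rank z: 4, 5, 1, 2, 3, 6
d = rank(w) − rank(z): 0, -4, 5, 3, 0, -4; Σd² = 66
ρ = 1 − 6Σd² / [n(n²−1)] = 1 − 6×66 / (6×35) = 1 − 396/210 ≈ -0.886

-0.886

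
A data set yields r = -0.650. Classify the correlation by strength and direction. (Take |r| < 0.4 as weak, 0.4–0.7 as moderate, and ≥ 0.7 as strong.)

r = -0.650 < 0 so the relationship is negative.
|r| = 0.650, which falls in the moderate range.

moderate negative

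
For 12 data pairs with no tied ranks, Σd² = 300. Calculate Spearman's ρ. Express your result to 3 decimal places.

-0.049

ρ = 1 − 6Σd² / [n(n²−1)] = 1 − 6×300 / (12×143)
  = 1 − 1800/1716 = 1 − 1.0490 ≈ -0.049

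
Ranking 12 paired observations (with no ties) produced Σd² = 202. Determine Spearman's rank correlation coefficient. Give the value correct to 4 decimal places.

0.2937

ρ = 1 − 6Σd² / [n(n²−1)] = 1 − 6×202 / (12×143)
  = 1 − 1212/1716 = 1 − 0.70629 ≈ 0.2937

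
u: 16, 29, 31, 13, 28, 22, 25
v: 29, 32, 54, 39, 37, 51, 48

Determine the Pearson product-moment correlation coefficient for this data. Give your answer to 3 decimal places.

0.346

n = 7, Σu = 164, Σv = 290, Σu² = 4120, Σv² = 12576, Σuv = 6931
nΣuv − ΣuΣv = 48517 − 47560 = 957
nΣu² − (Σu)² = 28840 − 26896 = 1944; nΣv² − (Σv)² = 88032 − 84100 = 3932
r = 957 / √(1944 × 3932) = 957 / 2764.7437 ≈ 0.346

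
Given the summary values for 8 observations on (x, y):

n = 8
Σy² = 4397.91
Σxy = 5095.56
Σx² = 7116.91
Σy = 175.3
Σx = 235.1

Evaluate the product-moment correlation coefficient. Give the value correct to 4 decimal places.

r = (nΣxy − ΣxΣy) / √[(nΣx² − (Σx)²)(nΣy² − (Σy)²)]
Numerator: 8×5095.56 − 235.1×175.3 = -448.55
Denominator: √[(56935.28 − 55272.01)(35183.28 − 30730.09)] = √[1663.27 × 4453.19] = 2721.5542
r = -448.55 / 2721.5542 ≈ -0.1648

-0.1648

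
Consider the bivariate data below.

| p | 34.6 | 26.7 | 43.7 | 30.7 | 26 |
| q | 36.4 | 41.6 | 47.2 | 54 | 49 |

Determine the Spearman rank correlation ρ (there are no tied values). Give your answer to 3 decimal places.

-0.300

Rank p: 4, 2, 5, 3, 1
Rank q: 1, 2, 3, 5, 4
d = rank(p) − rank(q): 3, 0, 2, -2, -3; Σd² = 26
ρ = 1 − 6Σd² / [n(n²−1)] = 1 − 6×26 / (5×24) = 1 − 156/120 ≈ -0.300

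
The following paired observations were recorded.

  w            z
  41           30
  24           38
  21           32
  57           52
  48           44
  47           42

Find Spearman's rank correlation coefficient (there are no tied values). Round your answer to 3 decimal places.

0.829

Rank w: 3, 2, 1, 6, 5, 4
Rank z: 1, 3, 2, 6, 5, 4
d = rank(w) − rank(z): 2, -1, -1, 0, 0, 0; Σd² = 6
ρ = 1 − 6Σd² / [n(n²−1)] = 1 − 6×6 / (6×35) = 1 − 36/210 ≈ 0.829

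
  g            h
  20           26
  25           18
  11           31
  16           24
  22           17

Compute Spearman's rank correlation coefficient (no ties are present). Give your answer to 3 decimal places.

Rank g: 3, 5, 1, 2, 4
Rank h: 4, 2, 5, 3, 1
d = rank(g) − rank(h): -1, 3, -4, -1, 3; Σd² = 36
ρ = 1 − 6Σd² / [n(n²−1)] = 1 − 6×36 / (5×24) = 1 − 216/120 ≈ -0.800

-0.800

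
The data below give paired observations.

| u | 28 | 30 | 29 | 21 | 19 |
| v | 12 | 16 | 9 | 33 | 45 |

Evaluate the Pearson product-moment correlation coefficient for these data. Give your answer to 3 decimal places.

n = 5, Σu = 127, Σv = 115, Σu² = 3327, Σv² = 3595, Σuv = 2625
nΣuv − ΣuΣv = 13125 − 14605 = -1480
nΣu² − (Σu)² = 16635 − 16129 = 506; nΣv² − (Σv)² = 17975 − 13225 = 4750
r = -1480 / √(506 × 4750) = -1480 / 1550.3225 ≈ -0.955

-0.955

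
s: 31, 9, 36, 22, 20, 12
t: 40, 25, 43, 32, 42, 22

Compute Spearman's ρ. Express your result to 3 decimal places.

Rank s: 5, 1, 6, 4, 3, 2
Rank t: 4, 2, 6, 3, 5, 1
d = rank(s) − rank(t): 1, -1, 0, 1, -2, 1; Σd² = 8
ρ = 1 − 6Σd² / [n(n²−1)] = 1 − 6×8 / (6×35) = 1 − 48/210 ≈ 0.771

0.771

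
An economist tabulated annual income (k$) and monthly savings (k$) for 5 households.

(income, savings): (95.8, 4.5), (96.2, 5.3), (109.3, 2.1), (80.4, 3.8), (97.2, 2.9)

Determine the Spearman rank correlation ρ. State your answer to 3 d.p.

Rank income: 2, 3, 5, 1, 4
Rank savings: 4, 5, 1, 3, 2
d = rank(income) − rank(savings): -2, -2, 4, -2, 2; Σd² = 32
ρ = 1 − 6Σd² / [n(n²−1)] = 1 − 6×32 / (5×24) = 1 − 192/120 ≈ -0.600

-0.600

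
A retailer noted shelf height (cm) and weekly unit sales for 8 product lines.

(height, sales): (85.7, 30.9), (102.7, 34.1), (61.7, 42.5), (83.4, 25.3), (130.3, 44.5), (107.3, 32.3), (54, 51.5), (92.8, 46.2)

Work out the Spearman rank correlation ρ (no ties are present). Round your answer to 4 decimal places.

Rank height: 4, 6, 2, 3, 8, 7, 1, 5
Rank sales: 2, 4, 5, 1, 6, 3, 8, 7
d = rank(height) − rank(sales): 2, 2, -3, 2, 2, 4, -7, -2; Σd² = 94
ρ = 1 − 6Σd² / [n(n²−1)] = 1 − 6×94 / (8×63) = 1 − 564/504 ≈ -0.1190

-0.1190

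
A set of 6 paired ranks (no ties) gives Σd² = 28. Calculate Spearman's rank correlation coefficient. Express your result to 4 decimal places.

ρ = 1 − 6Σd² / [n(n²−1)] = 1 − 6×28 / (6×35)
  = 1 − 168/210 = 1 − 0.80000 ≈ 0.2000

0.2000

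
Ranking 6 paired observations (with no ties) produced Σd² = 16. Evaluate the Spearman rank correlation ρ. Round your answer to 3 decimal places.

ρ = 1 − 6Σd² / [n(n²−1)] = 1 − 6×16 / (6×35)
  = 1 − 96/210 = 1 − 0.4571 ≈ 0.543

0.543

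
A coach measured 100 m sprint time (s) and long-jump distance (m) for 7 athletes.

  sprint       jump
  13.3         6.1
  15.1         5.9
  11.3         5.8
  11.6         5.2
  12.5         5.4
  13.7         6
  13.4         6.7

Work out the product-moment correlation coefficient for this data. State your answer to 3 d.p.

n = 7, Σx = 90.9, Σy = 41.1, Σx² = 1190.65, Σy² = 242.75, Σxy = 535.56
nΣxy − ΣxΣy = 3748.92 − 3735.99 = 12.93
nΣx² − (Σx)² = 8334.55 − 8262.81 = 71.74; nΣy² − (Σy)² = 1699.25 − 1689.21 = 10.04
r = 12.93 / √(71.74 × 10.04) = 12.93 / 26.8378 ≈ 0.482

0.482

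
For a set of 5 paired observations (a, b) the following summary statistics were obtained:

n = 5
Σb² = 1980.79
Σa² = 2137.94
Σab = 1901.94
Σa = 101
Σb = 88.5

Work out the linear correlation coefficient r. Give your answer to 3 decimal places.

r = (nΣab − ΣaΣb) / √[(nΣa² − (Σa)²)(nΣb² − (Σb)²)]
Numerator: 5×1901.94 − 101×88.5 = 571.2
Denominator: √[(10689.7 − 10201)(9903.95 − 7832.25)] = √[488.7 × 2071.7] = 1006.2007
r = 571.2 / 1006.2007 ≈ 0.568

0.568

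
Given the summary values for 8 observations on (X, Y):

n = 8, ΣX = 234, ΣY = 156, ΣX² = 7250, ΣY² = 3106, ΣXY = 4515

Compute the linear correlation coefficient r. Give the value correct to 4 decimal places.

-0.2980

r = (nΣXY − ΣXΣY) / √[(nΣX² − (ΣX)²)(nΣY² − (ΣY)²)]
Numerator: 8×4515 − 234×156 = -384
Denominator: √[(58000 − 54756)(24848 − 24336)] = √[3244 × 512] = 1288.7700
r = -384 / 1288.7700 ≈ -0.2980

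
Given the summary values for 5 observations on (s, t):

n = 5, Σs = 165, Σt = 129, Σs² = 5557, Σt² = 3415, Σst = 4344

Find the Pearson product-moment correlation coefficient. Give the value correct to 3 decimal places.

r = (nΣst − ΣsΣt) / √[(nΣs² − (Σs)²)(nΣt² − (Σt)²)]
Numerator: 5×4344 − 165×129 = 435
Denominator: √[(27785 − 27225)(17075 − 16641)] = √[560 × 434] = 492.9909
r = 435 / 492.9909 ≈ 0.882

0.882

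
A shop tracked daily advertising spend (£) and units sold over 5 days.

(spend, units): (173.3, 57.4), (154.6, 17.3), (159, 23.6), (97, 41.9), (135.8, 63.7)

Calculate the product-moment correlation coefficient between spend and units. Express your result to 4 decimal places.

-0.1087

n = 5, Σx = 719.7, Σy = 203.9, Σx² = 107065.69, Σy² = 9964.31, Σxy = 29089.16
nΣxy − ΣxΣy = 145445.8 − 146746.83 = -1301.03
nΣx² − (Σx)² = 535328.45 − 517968.09 = 17360.36; nΣy² − (Σy)² = 49821.55 − 41575.21 = 8246.34
r = -1301.03 / √(17360.36 × 8246.34) = -1301.03 / 11964.9250 ≈ -0.1087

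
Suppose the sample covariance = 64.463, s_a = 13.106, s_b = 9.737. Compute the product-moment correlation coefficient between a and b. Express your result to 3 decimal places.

0.505

r = Cov(a,b) / (s_a · s_b) = 64.463 / (13.106 × 9.737)
  = 64.463 / 127.6131 ≈ 0.505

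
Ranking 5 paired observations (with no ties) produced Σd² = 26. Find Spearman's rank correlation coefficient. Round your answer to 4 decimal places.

ρ = 1 − 6Σd² / [n(n²−1)] = 1 − 6×26 / (5×24)
  = 1 − 156/120 = 1 − 1.30000 ≈ -0.3000

-0.3000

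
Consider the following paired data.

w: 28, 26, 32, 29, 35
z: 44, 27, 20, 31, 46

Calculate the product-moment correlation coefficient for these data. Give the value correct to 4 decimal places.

n = 5, Σw = 150, Σz = 168, Σw² = 4550, Σz² = 6142, Σwz = 5083
nΣwz − ΣwΣz = 25415 − 25200 = 215
nΣw² − (Σw)² = 22750 − 22500 = 250; nΣz² − (Σz)² = 30710 − 28224 = 2486
r = 215 / √(250 × 2486) = 215 / 788.3527 ≈ 0.2727

0.2727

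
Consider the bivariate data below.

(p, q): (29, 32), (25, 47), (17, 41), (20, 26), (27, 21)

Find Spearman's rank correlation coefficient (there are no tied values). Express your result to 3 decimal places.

-0.300

Rank p: 5, 3, 1, 2, 4
Rank q: 3, 5, 4, 2, 1
d = rank(p) − rank(q): 2, -2, -3, 0, 3; Σd² = 26
ρ = 1 − 6Σd² / [n(n²−1)] = 1 − 6×26 / (5×24) = 1 − 156/120 ≈ -0.300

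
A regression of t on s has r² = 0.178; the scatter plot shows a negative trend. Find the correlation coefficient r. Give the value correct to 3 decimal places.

-0.422

|r| = √0.178 = 0.422
The association is negative, so r = −0.422.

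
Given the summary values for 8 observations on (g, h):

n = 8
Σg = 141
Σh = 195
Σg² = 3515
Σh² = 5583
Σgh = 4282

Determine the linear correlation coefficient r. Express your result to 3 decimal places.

r = (nΣgh − ΣgΣh) / √[(nΣg² − (Σg)²)(nΣh² − (Σh)²)]
Numerator: 8×4282 − 141×195 = 6761
Denominator: √[(28120 − 19881)(44664 − 38025)] = √[8239 × 6639] = 7395.8584
r = 6761 / 7395.8584 ≈ 0.914

0.914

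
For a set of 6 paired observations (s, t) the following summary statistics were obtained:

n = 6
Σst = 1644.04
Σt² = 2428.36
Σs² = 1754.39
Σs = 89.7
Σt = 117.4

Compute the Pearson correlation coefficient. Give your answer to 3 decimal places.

-0.477

r = (nΣst − ΣsΣt) / √[(nΣs² − (Σs)²)(nΣt² − (Σt)²)]
Numerator: 6×1644.04 − 89.7×117.4 = -666.54
Denominator: √[(10526.34 − 8046.09)(14570.16 − 13782.76)] = √[2480.25 × 787.4] = 1397.4795
r = -666.54 / 1397.4795 ≈ -0.477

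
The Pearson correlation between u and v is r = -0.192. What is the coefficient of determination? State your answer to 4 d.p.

0.0369

r² = (-0.192)² = 0.0369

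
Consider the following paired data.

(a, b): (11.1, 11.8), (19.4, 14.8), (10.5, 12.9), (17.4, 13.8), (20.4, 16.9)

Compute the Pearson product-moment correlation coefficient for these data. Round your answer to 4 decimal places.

n = 5, Σa = 78.8, Σb = 70.2, Σa² = 1328.74, Σb² = 1000.74, Σab = 1138.43
nΣab − ΣaΣb = 5692.15 − 5531.76 = 160.39
nΣa² − (Σa)² = 6643.7 − 6209.44 = 434.26; nΣb² − (Σb)² = 5003.7 − 4928.04 = 75.66
r = 160.39 / √(434.26 × 75.66) = 160.39 / 181.2625 ≈ 0.8848

0.8848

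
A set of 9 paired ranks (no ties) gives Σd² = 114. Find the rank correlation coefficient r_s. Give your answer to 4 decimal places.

0.0500

ρ = 1 − 6Σd² / [n(n²−1)] = 1 − 6×114 / (9×80)
  = 1 − 684/720 = 1 − 0.95000 ≈ 0.0500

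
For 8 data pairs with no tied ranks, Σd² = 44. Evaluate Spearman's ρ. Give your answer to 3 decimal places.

ρ = 1 − 6Σd² / [n(n²−1)] = 1 − 6×44 / (8×63)
  = 1 − 264/504 = 1 − 0.5238 ≈ 0.476

0.476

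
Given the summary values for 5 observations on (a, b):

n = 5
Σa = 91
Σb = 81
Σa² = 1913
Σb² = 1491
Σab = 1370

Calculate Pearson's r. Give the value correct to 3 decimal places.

r = (nΣab − ΣaΣb) / √[(nΣa² − (Σa)²)(nΣb² − (Σb)²)]
Numerator: 5×1370 − 91×81 = -521
Denominator: √[(9565 − 8281)(7455 − 6561)] = √[1284 × 894] = 1071.3991
r = -521 / 1071.3991 ≈ -0.486

-0.486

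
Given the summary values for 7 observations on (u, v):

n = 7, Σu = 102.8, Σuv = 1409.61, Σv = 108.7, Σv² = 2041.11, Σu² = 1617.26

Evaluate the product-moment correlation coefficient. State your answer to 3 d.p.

r = (nΣuv − ΣuΣv) / √[(nΣu² − (Σu)²)(nΣv² − (Σv)²)]
Numerator: 7×1409.61 − 102.8×108.7 = -1307.09
Denominator: √[(11320.82 − 10567.84)(14287.77 − 11815.69)] = √[752.98 × 2472.08] = 1364.3412
r = -1307.09 / 1364.3412 ≈ -0.958

-0.958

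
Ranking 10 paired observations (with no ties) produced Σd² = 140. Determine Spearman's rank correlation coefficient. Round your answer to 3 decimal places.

0.152

ρ = 1 − 6Σd² / [n(n²−1)] = 1 − 6×140 / (10×99)
  = 1 − 840/990 = 1 − 0.8485 ≈ 0.152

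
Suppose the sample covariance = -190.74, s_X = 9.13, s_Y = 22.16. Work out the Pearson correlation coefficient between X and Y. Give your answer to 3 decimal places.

-0.943

r = Cov(X,Y) / (s_X · s_Y) = -190.74 / (9.13 × 22.16)
  = -190.74 / 202.3208 ≈ -0.943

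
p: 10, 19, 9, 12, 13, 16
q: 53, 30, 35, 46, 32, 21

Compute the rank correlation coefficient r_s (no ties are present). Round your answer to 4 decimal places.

Rank p: 2, 6, 1, 3, 4, 5
Rank q: 6, 2, 4, 5, 3, 1
d = rank(p) − rank(q): -4, 4, -3, -2, 1, 4; Σd² = 62
ρ = 1 − 6Σd² / [n(n²−1)] = 1 − 6×62 / (6×35) = 1 − 372/210 ≈ -0.7714

-0.7714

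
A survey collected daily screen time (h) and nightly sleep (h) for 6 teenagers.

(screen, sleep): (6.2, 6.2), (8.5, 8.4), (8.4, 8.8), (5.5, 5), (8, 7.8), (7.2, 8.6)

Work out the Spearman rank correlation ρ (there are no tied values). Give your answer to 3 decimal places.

Rank screen: 2, 6, 5, 1, 4, 3
Rank sleep: 2, 4, 6, 1, 3, 5
d = rank(screen) − rank(sleep): 0, 2, -1, 0, 1, -2; Σd² = 10
ρ = 1 − 6Σd² / [n(n²−1)] = 1 − 6×10 / (6×35) = 1 − 60/210 ≈ 0.714

0.714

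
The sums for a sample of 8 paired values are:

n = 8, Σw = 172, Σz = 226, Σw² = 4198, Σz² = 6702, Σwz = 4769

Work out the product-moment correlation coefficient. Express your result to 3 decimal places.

r = (nΣwz − ΣwΣz) / √[(nΣw² − (Σw)²)(nΣz² − (Σz)²)]
Numerator: 8×4769 − 172×226 = -720
Denominator: √[(33584 − 29584)(53616 − 51076)] = √[4000 × 2540] = 3187.4755
r = -720 / 3187.4755 ≈ -0.226

-0.226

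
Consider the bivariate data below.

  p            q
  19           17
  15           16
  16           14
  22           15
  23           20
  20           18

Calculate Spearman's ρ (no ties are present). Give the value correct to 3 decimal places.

Rank p: 3, 1, 2, 5, 6, 4
Rank q: 4, 3, 1, 2, 6, 5
d = rank(p) − rank(q): -1, -2, 1, 3, 0, -1; Σd² = 16
ρ = 1 − 6Σd² / [n(n²−1)] = 1 − 6×16 / (6×35) = 1 − 96/210 ≈ 0.543

0.543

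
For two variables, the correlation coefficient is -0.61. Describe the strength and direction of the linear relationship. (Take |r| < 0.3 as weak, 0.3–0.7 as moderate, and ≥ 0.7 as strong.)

moderate negative

r = -0.61 < 0 so the relationship is negative.
|r| = 0.61, which falls in the moderate range.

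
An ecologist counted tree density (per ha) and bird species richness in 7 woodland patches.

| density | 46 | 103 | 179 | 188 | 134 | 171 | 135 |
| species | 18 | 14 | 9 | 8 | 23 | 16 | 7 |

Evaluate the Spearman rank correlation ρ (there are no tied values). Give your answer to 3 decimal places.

Rank density: 1, 2, 6, 7, 3, 5, 4
Rank species: 6, 4, 3, 2, 7, 5, 1
d = rank(density) − rank(species): -5, -2, 3, 5, -4, 0, 3; Σd² = 88
ρ = 1 − 6Σd² / [n(n²−1)] = 1 − 6×88 / (7×48) = 1 − 528/336 ≈ -0.571

-0.571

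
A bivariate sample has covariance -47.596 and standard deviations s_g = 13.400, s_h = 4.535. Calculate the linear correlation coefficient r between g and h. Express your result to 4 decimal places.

r = Cov(g,h) / (s_g · s_h) = -47.596 / (13.400 × 4.535)
  = -47.596 / 60.7690 ≈ -0.7832

-0.7832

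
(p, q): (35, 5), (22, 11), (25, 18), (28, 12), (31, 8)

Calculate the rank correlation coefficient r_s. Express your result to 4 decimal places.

-0.7000

Rank p: 5, 1, 2, 3, 4
Rank q: 1, 3, 5, 4, 2
d = rank(p) − rank(q): 4, -2, -3, -1, 2; Σd² = 34
ρ = 1 − 6Σd² / [n(n²−1)] = 1 − 6×34 / (5×24) = 1 − 204/120 ≈ -0.7000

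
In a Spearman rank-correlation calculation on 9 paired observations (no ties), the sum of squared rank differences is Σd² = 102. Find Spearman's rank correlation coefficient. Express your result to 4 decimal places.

ρ = 1 − 6Σd² / [n(n²−1)] = 1 − 6×102 / (9×80)
  = 1 − 612/720 = 1 − 0.85000 ≈ 0.1500

0.1500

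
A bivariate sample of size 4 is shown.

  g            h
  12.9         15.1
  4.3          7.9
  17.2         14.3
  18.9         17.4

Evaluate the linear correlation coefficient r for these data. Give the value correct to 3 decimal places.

n = 4, Σg = 53.3, Σh = 54.7, Σg² = 837.95, Σh² = 797.67, Σgh = 803.58
nΣgh − ΣgΣh = 3214.32 − 2915.51 = 298.81
nΣg² − (Σg)² = 3351.8 − 2840.89 = 510.91; nΣh² − (Σh)² = 3190.68 − 2992.09 = 198.59
r = 298.81 / √(510.91 × 198.59) = 298.81 / 318.5304 ≈ 0.938

0.938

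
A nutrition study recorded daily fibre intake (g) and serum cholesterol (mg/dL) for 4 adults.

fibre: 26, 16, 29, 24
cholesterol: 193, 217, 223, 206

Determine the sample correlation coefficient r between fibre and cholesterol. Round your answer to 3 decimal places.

-0.115

n = 4, Σx = 95, Σy = 839, Σx² = 2349, Σy² = 176503, Σxy = 19901
nΣxy − ΣxΣy = 79604 − 79705 = -101
nΣx² − (Σx)² = 9396 − 9025 = 371; nΣy² − (Σy)² = 706012 − 703921 = 2091
r = -101 / √(371 × 2091) = -101 / 880.7730 ≈ -0.115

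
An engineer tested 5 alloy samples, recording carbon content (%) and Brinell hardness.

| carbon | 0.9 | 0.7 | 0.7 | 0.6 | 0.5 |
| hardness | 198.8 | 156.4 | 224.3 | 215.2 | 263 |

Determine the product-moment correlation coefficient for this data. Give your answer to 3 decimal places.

-0.573

n = 5, Σx = 3.4, Σy = 1057.7, Σx² = 2.4, Σy² = 229772.93, Σxy = 706.03
nΣxy − ΣxΣy = 3530.15 − 3596.18 = -66.03
nΣx² − (Σx)² = 12 − 11.56 = 0.44; nΣy² − (Σy)² = 1148864.65 − 1118729.29 = 30135.36
r = -66.03 / √(0.44 × 30135.36) = -66.03 / 115.1502 ≈ -0.573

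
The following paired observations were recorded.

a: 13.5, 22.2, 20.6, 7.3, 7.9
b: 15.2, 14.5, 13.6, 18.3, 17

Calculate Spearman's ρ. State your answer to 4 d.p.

Rank a: 3, 5, 4, 1, 2
Rank b: 3, 2, 1, 5, 4
d = rank(a) − rank(b): 0, 3, 3, -4, -2; Σd² = 38
ρ = 1 − 6Σd² / [n(n²−1)] = 1 − 6×38 / (5×24) = 1 − 228/120 ≈ -0.9000

-0.9000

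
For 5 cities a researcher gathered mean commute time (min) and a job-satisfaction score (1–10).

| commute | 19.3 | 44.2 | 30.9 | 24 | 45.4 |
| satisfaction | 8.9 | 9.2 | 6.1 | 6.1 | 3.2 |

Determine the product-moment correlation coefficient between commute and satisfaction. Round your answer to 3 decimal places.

n = 5, Σx = 163.8, Σy = 33.5, Σx² = 5918.1, Σy² = 248.51, Σxy = 1058.58
nΣxy − ΣxΣy = 5292.9 − 5487.3 = -194.4
nΣx² − (Σx)² = 29590.5 − 26830.44 = 2760.06; nΣy² − (Σy)² = 1242.55 − 1122.25 = 120.3
r = -194.4 / √(2760.06 × 120.3) = -194.4 / 576.2250 ≈ -0.337

-0.337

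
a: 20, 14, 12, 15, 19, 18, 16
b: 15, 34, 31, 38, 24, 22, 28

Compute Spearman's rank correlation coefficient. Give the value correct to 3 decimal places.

Rank a: 7, 2, 1, 3, 6, 5, 4
Rank b: 1, 6, 5, 7, 3, 2, 4
d = rank(a) − rank(b): 6, -4, -4, -4, 3, 3, 0; Σd² = 102
ρ = 1 − 6Σd² / [n(n²−1)] = 1 − 6×102 / (7×48) = 1 − 612/336 ≈ -0.821

-0.821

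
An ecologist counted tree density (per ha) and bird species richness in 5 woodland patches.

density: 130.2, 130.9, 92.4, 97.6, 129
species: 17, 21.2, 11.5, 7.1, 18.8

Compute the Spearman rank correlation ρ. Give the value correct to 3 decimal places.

0.800

Rank density: 4, 5, 1, 2, 3
Rank species: 3, 5, 2, 1, 4
d = rank(density) − rank(species): 1, 0, -1, 1, -1; Σd² = 4
ρ = 1 − 6Σd² / [n(n²−1)] = 1 − 6×4 / (5×24) = 1 − 24/120 ≈ 0.800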